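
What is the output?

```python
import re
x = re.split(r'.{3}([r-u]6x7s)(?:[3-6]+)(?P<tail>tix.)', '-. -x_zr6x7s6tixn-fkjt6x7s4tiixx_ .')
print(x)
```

['-. -', 'r6x7s', 'tixn', '-fkjt6x7s4tiixx_ .']

`re.split` interleaves the captured-group text with the surrounding fragments.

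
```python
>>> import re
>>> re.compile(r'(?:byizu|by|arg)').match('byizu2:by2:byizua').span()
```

`match` is anchored at position 0; if the pattern doesn't fit there, it returns None.
The match spans [0:5] → 'byizu'.

(0, 5)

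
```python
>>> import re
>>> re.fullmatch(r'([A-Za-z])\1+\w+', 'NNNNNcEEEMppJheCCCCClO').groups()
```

('N',)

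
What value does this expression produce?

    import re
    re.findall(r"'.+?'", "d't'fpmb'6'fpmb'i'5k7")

A `+?`/`*?`/`{m,n}?` starts at its minimum and grows only as far as needed for what follows to match.
Since nothing is captured, `findall` lists the 3 matched substrings directly.

["'t'", "'6'", "'i'"]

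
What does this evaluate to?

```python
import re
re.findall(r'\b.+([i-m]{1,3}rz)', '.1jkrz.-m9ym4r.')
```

['krz']

The pattern matches a word boundary (`\b`, zero-width); then one or more of any character; then 1 to 3 of a character in [i-m], then the literal 'rz' (captured).
Matches: at [1:6] match '1jkrz', group 1 = 'krz'.
`findall` collects group 1 from the one match (1 total).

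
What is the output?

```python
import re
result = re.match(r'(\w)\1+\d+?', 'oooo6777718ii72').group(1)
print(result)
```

o

`\1` is not a pattern — it's the concrete string captured by group 1, re-applied verbatim.
`match` is anchored at position 0; if the pattern doesn't fit there, it returns None.
The match spans [0:5] → 'oooo6'.
Captured: group 1 = 'o'.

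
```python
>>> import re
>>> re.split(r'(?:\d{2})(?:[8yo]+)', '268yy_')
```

This matches exactly 2 of a digit (non-capturing group); then one or more of one of [8yo] (non-capturing group).
Matches to split on: at [0:5] → '268yy'.
Splitting on the pattern gives 2 pieces.

['', '_']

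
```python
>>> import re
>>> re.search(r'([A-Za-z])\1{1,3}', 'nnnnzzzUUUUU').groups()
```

('n',)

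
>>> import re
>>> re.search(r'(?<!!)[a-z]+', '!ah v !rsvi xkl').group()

A negative assertion filters positions out without eating any characters.
`search` walks the string left to right and returns the first match it finds.
The match spans [2:3] → 'h'.

'h'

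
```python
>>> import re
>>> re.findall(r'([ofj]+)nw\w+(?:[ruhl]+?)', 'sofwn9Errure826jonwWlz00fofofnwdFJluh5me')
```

The pattern matches one or more of one of [ofj] (captured); then the literal 'nw', then one or more of a word character; then one or more of one of [ruhl] (lazy) (non-capturing group).
`findall` collects group 1 from the one match (1 total).

['jo']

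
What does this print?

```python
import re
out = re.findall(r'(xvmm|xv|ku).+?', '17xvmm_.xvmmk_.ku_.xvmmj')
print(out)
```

`|` is ordered: at each position the engine commits to the first alternative that works.
Matches: at [2:7] match 'xvmm_', group 1 = 'xvmm'; at [8:13] match 'xvmmk', group 1 = 'xvmm'; at [15:18] match 'ku_', group 1 = 'ku'; at [19:24] match 'xvmmj', group 1 = 'xvmm'.
One capturing group, so `findall` returns just the captured substring from each match — 4 in all.

['xvmm', 'xvmm', 'ku', 'xvmm']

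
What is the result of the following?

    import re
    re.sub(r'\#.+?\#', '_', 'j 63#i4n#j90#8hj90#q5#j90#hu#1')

Each match is replaced by '_'.

'j 63_j90_q5_hu#1'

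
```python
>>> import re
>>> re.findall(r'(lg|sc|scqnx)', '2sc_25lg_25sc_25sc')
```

['sc', 'lg', 'sc', 'sc']

Matches: at [1:3] match 'sc', group 1 = 'sc'; at [6:8] match 'lg', group 1 = 'lg'; at [11:13] match 'sc', group 1 = 'sc'; at [16:18] match 'sc', group 1 = 'sc'.
One capturing group, so `findall` returns just the captured substring from each match — 4 in all.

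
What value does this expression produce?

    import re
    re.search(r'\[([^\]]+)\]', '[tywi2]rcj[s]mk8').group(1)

'tywi2'

Unlike `match`, `search` isn't anchored — it looks for the pattern anywhere in the string.
The match spans [0:7] → '[tywi2]'.
Captured: group 1 = 'tywi2'.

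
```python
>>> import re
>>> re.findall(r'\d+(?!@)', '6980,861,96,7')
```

['6980', '861', '96', '7']

The negative lookahead/lookbehind blocks any match where the forbidden context is present.
Scanning left to right: at [0:4] → '6980'; at [5:8] → '861'; at [9:11] → '96'; at [12:13] → '7'.
With no groups in the pattern, `findall` gives back each whole match — 4 here.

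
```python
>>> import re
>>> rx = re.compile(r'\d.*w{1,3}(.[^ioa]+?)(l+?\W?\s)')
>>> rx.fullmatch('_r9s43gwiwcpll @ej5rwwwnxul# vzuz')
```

None

`re.fullmatch` requires the pattern to consume the entire string.
Here the string isn't matched end-to-end, so the call returns None.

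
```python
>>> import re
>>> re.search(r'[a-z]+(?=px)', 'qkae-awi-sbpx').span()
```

Because the assertion is zero-width, the text it checks is not consumed and won't appear in the result.
The match spans [9:11] → 'sb'.

(9, 11)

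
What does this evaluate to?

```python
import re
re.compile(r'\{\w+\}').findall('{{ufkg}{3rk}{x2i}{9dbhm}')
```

With no groups in the pattern, `findall` gives back each whole match — 4 here.

['{ufkg}', '{3rk}', '{x2i}', '{9dbhm}']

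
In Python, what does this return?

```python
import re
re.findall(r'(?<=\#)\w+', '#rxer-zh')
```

Because the assertion is zero-width, the text it checks is not consumed and won't appear in the result.
Matches: at [1:5] → 'rxer'.
With no groups in the pattern, `findall` gives back each whole match — 1 here.

['rxer']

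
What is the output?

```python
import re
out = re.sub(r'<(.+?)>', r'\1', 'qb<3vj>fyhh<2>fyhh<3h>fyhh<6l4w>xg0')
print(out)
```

With the lazy modifier that quantifier settles for the fewest repetitions that let the rest of the pattern succeed (the atoms after it are unaffected and can still be greedy).
Matches: at [2:7] → '<3vj>'; at [11:14] → '<2>'; at [18:22] → '<3h>'; at [26:32] → '<6l4w>'.
Each match is replaced using the text its own group 1 captured.

qb3vjfyhh2fyhh3hfyhh6l4wxg0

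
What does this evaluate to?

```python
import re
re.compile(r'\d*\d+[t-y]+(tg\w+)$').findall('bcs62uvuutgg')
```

Pattern: zero or more of a digit; then one or more of a digit, then one or more of a character in [t-y]; then the literal 'tg', then one or more of a word character (captured); then anchored at the end.
Walking the string: at [3:12] match '62uvuutgg', group 1 = 'tgg'.
`findall` collects group 1 from the one match (1 total).

['tgg']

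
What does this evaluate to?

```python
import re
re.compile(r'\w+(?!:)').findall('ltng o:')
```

['ltng']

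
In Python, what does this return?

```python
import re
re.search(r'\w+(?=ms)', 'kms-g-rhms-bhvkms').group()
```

The `(?=…)`/`(?<=…)` assertion just peeks at neighbouring text; it doesn't advance the match position.
`re.search` tries every starting position until one works.
The match spans [0:1] → 'k'.

'k'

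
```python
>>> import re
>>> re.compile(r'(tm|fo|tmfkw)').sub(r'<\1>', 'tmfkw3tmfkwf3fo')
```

'<tm>fkw3<tm>fkwf3<fo>'

Alternation isn't longest-match — the leftmost alternative that fits at this position is chosen.
The replacement refers to a captured group, so each match is rewritten using its own captured text.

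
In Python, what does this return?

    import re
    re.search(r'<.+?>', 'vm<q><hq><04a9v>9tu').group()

'<q>'

A `+?`/`*?`/`{m,n}?` starts at its minimum and grows only as far as needed for what follows to match.
The match spans [2:5] → '<q>'.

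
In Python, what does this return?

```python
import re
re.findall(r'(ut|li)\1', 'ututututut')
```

The backreference `\1` re-matches whatever the first group consumed, character for character.
Scanning left to right: at [0:4] match 'utut', group 1 = 'ut'; at [4:8] match 'utut', group 1 = 'ut'.
With a single group, `findall` returns only what that group captured — 2 items.

['ut', 'ut']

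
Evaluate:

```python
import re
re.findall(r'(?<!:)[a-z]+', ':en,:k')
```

['n']

`(?!…)`/`(?<!…)` only lets a position through if the neighbouring text does NOT match; no characters are consumed.
Scanning left to right: at [2:3] → 'n'.
`findall` yields the raw match text (1 of them) because the pattern has no groups.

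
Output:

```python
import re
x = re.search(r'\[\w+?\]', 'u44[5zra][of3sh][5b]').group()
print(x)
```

[5zra]

`re.search` tries every starting position until one works.
The match spans [3:9] → '[5zra]'.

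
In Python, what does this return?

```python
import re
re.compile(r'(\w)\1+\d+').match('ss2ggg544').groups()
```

The match spans [0:3] → 'ss2'.
Captured: group 1 = 's'.

('s',)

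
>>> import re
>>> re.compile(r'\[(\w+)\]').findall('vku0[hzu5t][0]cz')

['hzu5t', '0']

Matches: at [4:11] match '[hzu5t]', group 1 = 'hzu5t'; at [11:14] match '[0]', group 1 = '0'.
With a single group, `findall` returns only what that group captured — 2 items.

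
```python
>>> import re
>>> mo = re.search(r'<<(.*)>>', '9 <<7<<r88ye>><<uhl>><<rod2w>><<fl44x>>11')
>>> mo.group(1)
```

The match spans [2:39] → '<<7<<r88ye>><<uhl>><<rod2w>><<fl44x>>'.
Captured: group 1 = '7<<r88ye>><<uhl>><<rod2w>><<fl44x'.

'7<<r88ye>><<uhl>><<rod2w>><<fl44x'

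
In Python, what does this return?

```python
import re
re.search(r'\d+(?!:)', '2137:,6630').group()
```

'213'

`(?!…)`/`(?<!…)` only lets a position through if the neighbouring text does NOT match; no characters are consumed.
`re.search` tries every starting position until one works.
The match spans [0:3] → '213'.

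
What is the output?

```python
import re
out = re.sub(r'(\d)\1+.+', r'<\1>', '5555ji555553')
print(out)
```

<5>

A backreference is literal: `\1` must see the identical characters the first group matched.
Matches: at [0:12] → '5555ji555553'.
`\1` in the replacement pulls in group 1's text for each match.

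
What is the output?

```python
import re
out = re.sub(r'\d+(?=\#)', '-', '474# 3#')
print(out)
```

The lookaround is zero-width — it requires the adjacent text to match without consuming it, so the asserted text isn't part of the match.
Matches: at [0:3] → '474'; at [5:6] → '3'.
`sub` substitutes '-' at each match site.

-# -#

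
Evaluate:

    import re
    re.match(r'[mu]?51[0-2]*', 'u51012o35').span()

(0, 6)

`re.match` only tries the pattern at the start of the string.
The match spans [0:6] → 'u51012'.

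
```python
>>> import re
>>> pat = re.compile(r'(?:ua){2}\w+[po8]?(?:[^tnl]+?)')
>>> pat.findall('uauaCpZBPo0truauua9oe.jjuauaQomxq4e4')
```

['uauaCpZBPo0truauua9oe.', 'uauaQomxq4e4']

The pattern matches the literal 'ua' repeated 2 times, then one or more of a word character, then optionally one of [po8]; then one or more of any character except [tnl] (lazy) (non-capturing group).
Scanning left to right: at [0:22] → 'uauaCpZBPo0truauua9oe.'; at [24:36] → 'uauaQomxq4e4'.
Since nothing is captured, `findall` lists the 2 matched substrings directly.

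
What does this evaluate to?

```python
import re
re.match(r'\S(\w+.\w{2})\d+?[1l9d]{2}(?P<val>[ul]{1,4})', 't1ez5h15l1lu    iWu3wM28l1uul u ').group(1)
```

The match spans [0:12] → 't1ez5h15l1lu'.
Captured: group 1 = '1ez5h1', group 2 = 'lu'.

'1ez5h1'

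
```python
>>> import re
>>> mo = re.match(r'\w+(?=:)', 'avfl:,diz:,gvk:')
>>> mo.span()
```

The positive lookaround only admits positions where the adjacent text matches; those characters stay outside the span.
With `match`, the pattern is implicitly anchored at the beginning.
The match spans [0:4] → 'avfl'.

(0, 4)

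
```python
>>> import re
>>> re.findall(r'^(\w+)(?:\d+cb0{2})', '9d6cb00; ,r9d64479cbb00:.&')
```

['9d']

The pattern matches anchored at the start of the string; then one or more of a word character (captured); then one or more of a digit, then the literal 'cb', then exactly 2 of a literal '0' (non-capturing group).
With a single group, `findall` returns only what that group captured — 1 item.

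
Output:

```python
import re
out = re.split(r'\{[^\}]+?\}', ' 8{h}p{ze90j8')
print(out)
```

[' 8', 'p{ze90j8']

Matches to split on: at [2:5] → '{h}'.
The string is cut at each match, leaving 2 pieces.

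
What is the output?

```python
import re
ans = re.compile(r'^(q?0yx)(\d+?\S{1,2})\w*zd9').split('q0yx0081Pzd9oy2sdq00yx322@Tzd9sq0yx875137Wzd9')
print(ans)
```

['', 'q0yx', '008', 'oy2sdq00yx322@Tzd9sq0yx875137Wzd9']

With a capturing group present, the delimiter's captured portion is kept in the result list.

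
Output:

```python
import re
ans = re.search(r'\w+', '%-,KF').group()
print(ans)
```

KF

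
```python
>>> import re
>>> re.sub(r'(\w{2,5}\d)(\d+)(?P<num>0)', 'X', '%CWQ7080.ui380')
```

The pattern matches 2 to 5 of a word character, then a digit (captured); then one or more of a digit (captured); then a literal '0' (captured as 'num').
Matches: at [1:8] → 'CWQ7080'; at [9:14] → 'ui380'.
`sub` substitutes 'X' at each match site.

'%X.X'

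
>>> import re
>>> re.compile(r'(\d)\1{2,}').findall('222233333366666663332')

A backreference is literal: `\1` must see the identical characters the first group matched.
Scanning left to right: at [0:4] match '2222', group 1 = '2'; at [4:10] match '333333', group 1 = '3'; at [10:17] match '6666666', group 1 = '6'; at [17:20] match '333', group 1 = '3'.
`findall` collects group 1 from each match (4 total).

['2', '3', '6', '3']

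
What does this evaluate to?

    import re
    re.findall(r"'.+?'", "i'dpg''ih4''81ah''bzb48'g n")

["'dpg'", "'ih4'", "'81ah'", "'bzb48'"]

Lazy quantifiers expand one character at a time until the remainder of the pattern can match.
Since nothing is captured, `findall` lists the 4 matched substrings directly.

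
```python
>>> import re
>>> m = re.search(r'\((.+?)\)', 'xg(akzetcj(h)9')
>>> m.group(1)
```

'akzetcj(h'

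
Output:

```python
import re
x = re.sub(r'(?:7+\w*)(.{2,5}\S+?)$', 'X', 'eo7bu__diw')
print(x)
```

Pattern: one or more of a literal '7', then zero or more of a word character (non-capturing group); then 2 to 5 of any character, then one or more of a non-whitespace character (lazy) (captured); then anchored at the end.
Matches: at [2:10] → '7bu__diw'.
Every occurrence is swapped for 'X'.

eoX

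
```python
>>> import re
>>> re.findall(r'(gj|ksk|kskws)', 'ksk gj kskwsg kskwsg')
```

Alternation tries branches left to right and keeps the first one that lets the overall match succeed at that position.
One capturing group, so `findall` returns just the captured substring from each match — 4 in all.

['ksk', 'gj', 'ksk', 'ksk']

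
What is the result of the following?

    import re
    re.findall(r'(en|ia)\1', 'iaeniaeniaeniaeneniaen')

The backreference `\1` re-matches whatever the first group consumed, character for character.
One capturing group, so `findall` returns just the captured substring from the one match — 1 in all.

['en']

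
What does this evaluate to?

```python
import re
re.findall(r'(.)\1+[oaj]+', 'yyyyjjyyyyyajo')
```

['y', 'y']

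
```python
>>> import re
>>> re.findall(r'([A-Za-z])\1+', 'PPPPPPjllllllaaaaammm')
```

['P', 'l', 'a', 'm']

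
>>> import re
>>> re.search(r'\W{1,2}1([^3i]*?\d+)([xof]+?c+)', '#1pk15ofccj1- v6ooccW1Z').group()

The pattern matches 1 to 2 of a non-word character, then a literal '1'; then zero or more of any character except [3i] (lazy), then one or more of a digit (captured); then one or more of one of [xof] (lazy), then one or more of the literal 'c' (captured).
`re.search` tries every starting position until one works.
The match spans [0:10] → '#1pk15ofcc'.
Captured: group 1 = 'pk15', group 2 = 'ofcc'.

'#1pk15ofcc'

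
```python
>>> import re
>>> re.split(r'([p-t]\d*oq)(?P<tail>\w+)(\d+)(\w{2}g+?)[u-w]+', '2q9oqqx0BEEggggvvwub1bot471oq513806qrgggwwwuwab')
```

['2', 'q9oq', 'qx0BEEggggvvwub1bot471oq51380', '6', 'qrggg', 'ab']

The pattern matches a character in [p-t], then zero or more of a digit, then the literal 'oq' (captured); then one or more of a word character (captured as 'tail'); then one or more of a digit (captured); then exactly 2 of a word character, then one or more of the literal 'g' (lazy) (captured); then one or more of a character in [u-w].
Matches to split on: at [1:45] → 'q9oqqx0BEEggggvvwub1bot471oq513806qrgggwwwuw'.
Because the pattern has a capturing group, `split` also inserts each captured text between the pieces.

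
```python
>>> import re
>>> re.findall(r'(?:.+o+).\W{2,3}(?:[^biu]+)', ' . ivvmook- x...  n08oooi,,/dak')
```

[' . ivvmook- x...  n08oooi,,/dak']

This matches one or more of any character, then one or more of a literal 'o' (non-capturing group); then any character, then 2 to 3 of a non-word character; then one or more of any character except [biu] (non-capturing group).
Scanning left to right: at [0:31] → ' . ivvmook- x...  n08oooi,,/dak'.
No capturing groups, so `findall` returns the 1 full match string.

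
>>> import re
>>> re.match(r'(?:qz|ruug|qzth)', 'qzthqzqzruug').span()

(0, 2)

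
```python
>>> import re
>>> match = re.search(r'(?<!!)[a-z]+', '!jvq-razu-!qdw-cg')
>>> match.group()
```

The negative lookaround is zero-width — it rules out positions where the adjacent text would match, without consuming anything.
`re.search` tries every starting position until one works.
The match spans [2:4] → 'vq'.

'vq'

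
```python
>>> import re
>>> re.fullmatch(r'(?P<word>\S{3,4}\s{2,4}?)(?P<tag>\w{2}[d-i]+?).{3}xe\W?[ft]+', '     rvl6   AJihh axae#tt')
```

`re.fullmatch` is like wrapping the pattern in `^…$` (in single-line mode).
Here the string isn't matched end-to-end, so the call returns None.

None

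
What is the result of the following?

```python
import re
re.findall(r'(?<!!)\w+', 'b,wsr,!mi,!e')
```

['b', 'wsr', 'i']

A negative assertion filters positions out without eating any characters.
Walking the string: at [0:1] → 'b'; at [2:5] → 'wsr'; at [8:9] → 'i'.
`findall` yields the raw match text (3 of them) because the pattern has no groups.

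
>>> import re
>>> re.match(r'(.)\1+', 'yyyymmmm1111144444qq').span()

(0, 4)

`re.match` won't scan ahead — the pattern has to work from the very first character.
The match spans [0:4] → 'yyyy'.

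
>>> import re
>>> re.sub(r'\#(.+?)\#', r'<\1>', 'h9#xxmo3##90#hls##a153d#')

The replacement refers to a captured group, so each match is rewritten using its own captured text.

'h9<xxmo3><90>hls<#a153d>'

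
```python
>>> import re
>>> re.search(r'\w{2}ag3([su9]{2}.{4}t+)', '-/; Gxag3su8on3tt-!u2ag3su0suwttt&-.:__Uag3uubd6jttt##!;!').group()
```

This matches exactly 2 of a word character, then the literal 'ag3'; then exactly 2 of one of [su9], then exactly 4 of any character, then one or more of the literal 't' (captured).
`re.search` tries every starting position until one works.
The match spans [4:17] → 'Gxag3su8on3tt'.
Captured: group 1 = 'su8on3tt'.

'Gxag3su8on3tt'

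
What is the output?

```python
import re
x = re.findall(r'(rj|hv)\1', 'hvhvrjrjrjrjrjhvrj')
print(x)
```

['hv', 'rj', 'rj']

The backreference `\1` re-matches whatever the first group consumed, character for character.
Matches: at [0:4] match 'hvhv', group 1 = 'hv'; at [4:8] match 'rjrj', group 1 = 'rj'; at [8:12] match 'rjrj', group 1 = 'rj'.
Because there's exactly one group, `findall` drops the full match and keeps group 1 from each hit.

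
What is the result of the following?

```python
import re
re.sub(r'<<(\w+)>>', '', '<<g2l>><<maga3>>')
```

''

Every occurrence is swapped for ''.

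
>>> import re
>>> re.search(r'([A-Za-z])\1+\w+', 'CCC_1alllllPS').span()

`\1` is not a pattern — it's the concrete string captured by group 1, re-applied verbatim.
Unlike `match`, `search` isn't anchored — it looks for the pattern anywhere in the string.
The match spans [0:13] → 'CCC_1alllllPS'.
Captured: group 1 = 'C'.

(0, 13)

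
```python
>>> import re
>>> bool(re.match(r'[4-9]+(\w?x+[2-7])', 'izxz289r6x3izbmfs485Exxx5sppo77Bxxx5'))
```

False

The pattern matches one or more of a character in [4-9]; then optionally a word character, then one or more of the literal 'x', then a character in [2-7] (captured).
`re.match` won't scan ahead — the pattern has to work from the very first character.
Here the string doesn't start with a match, so the call returns None, and `bool(None)` is False.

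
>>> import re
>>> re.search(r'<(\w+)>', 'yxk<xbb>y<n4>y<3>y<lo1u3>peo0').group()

Unlike `match`, `search` isn't anchored — it looks for the pattern anywhere in the string.
The match spans [3:8] → '<xbb>'.
Captured: group 1 = 'xbb'.

'<xbb>'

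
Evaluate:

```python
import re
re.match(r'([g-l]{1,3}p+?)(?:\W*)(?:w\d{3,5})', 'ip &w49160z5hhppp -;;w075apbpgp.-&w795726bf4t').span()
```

(0, 10)

Pattern: 1 to 3 of a character in [g-l], then one or more of the literal 'p' (lazy) (captured); then zero or more of a non-word character (non-capturing group); then a literal 'w', then 3 to 5 of a digit (non-capturing group).
With `match`, the pattern is implicitly anchored at the beginning.
The match spans [0:10] → 'ip &w49160'.
Captured: group 1 = 'ip'.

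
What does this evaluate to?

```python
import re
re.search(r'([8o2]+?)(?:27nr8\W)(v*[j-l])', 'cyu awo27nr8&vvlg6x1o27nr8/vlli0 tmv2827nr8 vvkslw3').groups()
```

('o', 'vvl')

The match spans [6:16] → 'o27nr8&vvl'.
Captured: group 1 = 'o', group 2 = 'vvl'.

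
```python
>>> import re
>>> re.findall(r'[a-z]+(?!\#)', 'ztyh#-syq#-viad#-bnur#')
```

The negative lookaround is zero-width — it rules out positions where the adjacent text would match, without consuming anything.
Scanning left to right: at [0:3] → 'zty'; at [6:8] → 'sy'; at [11:14] → 'via'; at [17:20] → 'bnu'.
No capturing groups, so `findall` returns the 4 full match strings.

['zty', 'sy', 'via', 'bnu']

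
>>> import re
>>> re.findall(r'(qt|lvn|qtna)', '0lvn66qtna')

Branches in `(...|...)` are attempted left-to-right; the first branch that allows the whole pattern to succeed is taken.
One capturing group, so `findall` returns just the captured substring from each match — 2 in all.

['lvn', 'qt']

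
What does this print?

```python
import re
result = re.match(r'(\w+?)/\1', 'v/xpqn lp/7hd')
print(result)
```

With `match`, the pattern is implicitly anchored at the beginning.
Here the string doesn't start with a match, so the call returns None.

None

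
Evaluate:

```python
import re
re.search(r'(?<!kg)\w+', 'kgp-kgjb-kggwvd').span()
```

A negative assertion filters positions out without eating any characters.
`re.search` tries every starting position until one works.
The match spans [0:3] → 'kgp'.

(0, 3)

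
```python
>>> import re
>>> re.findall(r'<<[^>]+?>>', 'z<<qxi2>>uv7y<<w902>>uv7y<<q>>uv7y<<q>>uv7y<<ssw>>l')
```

['<<qxi2>>', '<<w902>>', '<<q>>', '<<q>>', '<<ssw>>']

Matches: at [1:9] → '<<qxi2>>'; at [13:21] → '<<w902>>'; at [25:30] → '<<q>>'; at [34:39] → '<<q>>'; at [43:50] → '<<ssw>>'.
`findall` yields the raw match text (5 of them) because the pattern has no groups.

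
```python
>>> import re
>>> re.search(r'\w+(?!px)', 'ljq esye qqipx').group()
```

`(?!…)`/`(?<!…)` only lets a position through if the neighbouring text does NOT match; no characters are consumed.
The match spans [0:3] → 'ljq'.

'ljq'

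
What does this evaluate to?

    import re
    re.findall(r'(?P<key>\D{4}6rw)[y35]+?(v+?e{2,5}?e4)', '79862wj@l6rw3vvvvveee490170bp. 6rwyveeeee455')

The pattern matches exactly 4 of a non-digit, then the literal '6rw' (captured as 'key'); then one or more of one of [y35] (lazy); then one or more of a literal 'v' (lazy), then 2 to 5 of a literal 'e' (lazy), then the literal 'e4' (captured).
Walking the string: at [5:22] match 'wj@l6rw3vvvvveee4', groups = ('wj@l6rw', 'vvvvveee4'); at [27:42] match 'bp. 6rwyveeeee4', groups = ('bp. 6rw', 'veeeee4').
`findall` packs the 2 group values into a tuple for every match.

[('wj@l6rw', 'vvvvveee4'), ('bp. 6rw', 'veeeee4')]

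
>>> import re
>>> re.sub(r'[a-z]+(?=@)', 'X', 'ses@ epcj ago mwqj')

'X@ epcj ago mwqj'

The positive lookaround only admits positions where the adjacent text matches; those characters stay outside the span.
Matches: at [0:3] → 'ses'.
Every occurrence is swapped for 'X'.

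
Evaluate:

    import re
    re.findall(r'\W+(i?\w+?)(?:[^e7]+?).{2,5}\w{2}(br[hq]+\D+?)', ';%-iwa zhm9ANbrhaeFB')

[('iw', 'brha')]

Because the quantifier is non-greedy, it stops expanding at the earliest point where the rest of the pattern can succeed.
With 2 capturing groups, `findall` returns a 2-tuple per match.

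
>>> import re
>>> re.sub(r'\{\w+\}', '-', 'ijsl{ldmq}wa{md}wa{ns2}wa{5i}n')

Matches: at [4:10] → '{ldmq}'; at [12:16] → '{md}'; at [18:23] → '{ns2}'; at [25:29] → '{5i}'.
Every occurrence is swapped for '-'.

'ijsl-wa-wa-wa-n'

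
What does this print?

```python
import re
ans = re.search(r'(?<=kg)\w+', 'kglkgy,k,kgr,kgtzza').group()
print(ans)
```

lkgy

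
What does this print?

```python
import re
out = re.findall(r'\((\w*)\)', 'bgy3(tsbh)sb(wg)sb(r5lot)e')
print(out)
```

Scanning left to right: at [4:10] match '(tsbh)', group 1 = 'tsbh'; at [12:16] match '(wg)', group 1 = 'wg'; at [18:25] match '(r5lot)', group 1 = 'r5lot'.
Because there's exactly one group, `findall` drops the full match and keeps group 1 from each hit.

['tsbh', 'wg', 'r5lot']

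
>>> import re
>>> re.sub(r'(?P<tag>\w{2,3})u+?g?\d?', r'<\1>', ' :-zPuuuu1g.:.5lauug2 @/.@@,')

' :-<zPu>uu1g.:.<5la>ug2 @/.@@,'

This matches 2 to 3 of a word character (captured as 'tag'); then one or more of the literal 'u' (lazy), then optionally the literal 'g', then optionally a digit.
Matches: at [3:7] → 'zPuu'; at [14:18] → '5lau'.
`\1` in the replacement pulls in group 1's text for each match.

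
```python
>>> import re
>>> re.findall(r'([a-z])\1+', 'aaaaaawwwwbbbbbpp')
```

['a', 'w', 'b', 'p']

`\1` is not a pattern — it's the concrete string captured by group 1, re-applied verbatim.
Walking the string: at [0:6] match 'aaaaaa', group 1 = 'a'; at [6:10] match 'wwww', group 1 = 'w'; at [10:15] match 'bbbbb', group 1 = 'b'; at [15:17] match 'pp', group 1 = 'p'.
With a single group, `findall` returns only what that group captured — 4 items.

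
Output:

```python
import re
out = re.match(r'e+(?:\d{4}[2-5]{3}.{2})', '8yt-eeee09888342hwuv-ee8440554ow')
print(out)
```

None

Pattern: one or more of a literal 'e'; then exactly 4 of a digit, then exactly 3 of a character in [2-5], then exactly 2 of any character (non-capturing group).
`match` is anchored at position 0; if the pattern doesn't fit there, it returns None.
Here the string doesn't start with a match, so the call returns None.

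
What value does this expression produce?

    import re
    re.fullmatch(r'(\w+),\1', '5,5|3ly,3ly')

None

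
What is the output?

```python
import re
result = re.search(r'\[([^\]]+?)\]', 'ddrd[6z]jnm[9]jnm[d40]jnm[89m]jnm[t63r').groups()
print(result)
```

('6z',)

The match spans [4:8] → '[6z]'.
Captured: group 1 = '6z'.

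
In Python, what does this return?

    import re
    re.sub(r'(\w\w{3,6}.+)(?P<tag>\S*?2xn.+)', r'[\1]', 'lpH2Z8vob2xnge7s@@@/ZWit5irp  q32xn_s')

'[lpH2Z8vob2xnge7s@@@/ZWit5irp  q3]'

This matches a word character, then 3 to 6 of a word character, then one or more of any character (captured); then zero or more of a non-whitespace character (lazy), then the literal '2xn', then one or more of any character (captured as 'tag').
Matches: at [0:37] → 'lpH2Z8vob2xnge7s@@@/ZWit5irp  q32xn_s'.
`\1` in the replacement pulls in group 1's text for each match.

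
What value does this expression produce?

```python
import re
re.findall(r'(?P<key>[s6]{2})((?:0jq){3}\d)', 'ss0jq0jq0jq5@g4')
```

[('ss', '0jq0jq0jq5')]

The pattern matches exactly 2 of one of [s6] (captured as 'key'); then the literal '0jq' repeated 3 times, then a digit (captured).
Matches: at [0:12] match 'ss0jq0jq0jq5', groups = ('ss', '0jq0jq0jq5').
With 2 capturing groups, `findall` returns a 2-tuple per match.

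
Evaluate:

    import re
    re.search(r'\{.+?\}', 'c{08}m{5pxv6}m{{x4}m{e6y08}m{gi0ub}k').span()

(1, 5)

With the lazy modifier that quantifier settles for the fewest repetitions that let the rest of the pattern succeed (the atoms after it are unaffected and can still be greedy).
`re.search` scans for the first position where the pattern succeeds.
The match spans [1:5] → '{08}'.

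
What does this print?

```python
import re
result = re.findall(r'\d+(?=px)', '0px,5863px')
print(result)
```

['0', '5863']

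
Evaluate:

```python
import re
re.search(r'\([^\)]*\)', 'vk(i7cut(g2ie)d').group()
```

'(i7cut(g2ie)'

The match spans [2:14] → '(i7cut(g2ie)'.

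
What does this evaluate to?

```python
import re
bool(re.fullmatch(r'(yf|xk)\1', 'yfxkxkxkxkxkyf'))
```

False

`fullmatch` succeeds only if the pattern covers the string from start to end.
Here the string isn't matched end-to-end, so the call returns None, and `bool(None)` is False.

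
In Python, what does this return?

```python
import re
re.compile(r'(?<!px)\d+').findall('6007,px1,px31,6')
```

['6007', '1', '6']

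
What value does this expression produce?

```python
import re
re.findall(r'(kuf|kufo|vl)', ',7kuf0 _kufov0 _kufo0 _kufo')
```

The regex engine tests alternatives in the order written; an earlier branch that matches wins even if a later one would match more.
Walking the string: at [2:5] match 'kuf', group 1 = 'kuf'; at [8:11] match 'kuf', group 1 = 'kuf'; at [16:19] match 'kuf', group 1 = 'kuf'; at [23:26] match 'kuf', group 1 = 'kuf'.
With a single group, `findall` returns only what that group captured — 4 items.

['kuf', 'kuf', 'kuf', 'kuf']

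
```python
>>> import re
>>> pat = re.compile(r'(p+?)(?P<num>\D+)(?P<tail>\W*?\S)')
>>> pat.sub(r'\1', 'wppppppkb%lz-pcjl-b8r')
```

'wpr'

This matches one or more of a literal 'p' (lazy) (captured); then one or more of a non-digit (captured as 'num'); then zero or more of a non-word character (lazy), then a non-whitespace character (captured as 'tail').
With the lazy modifier that quantifier settles for the fewest repetitions that let the rest of the pattern succeed (the atoms after it are unaffected and can still be greedy).
Matches: at [1:20] → 'ppppppkb%lz-pcjl-b8'.
The replacement refers to a captured group, so each match is rewritten using its own captured text.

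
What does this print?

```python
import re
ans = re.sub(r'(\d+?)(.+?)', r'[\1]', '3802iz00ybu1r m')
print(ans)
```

[3][0]iz[0]ybu[1] m

This matches one or more of a digit (lazy) (captured); then one or more of any character (lazy) (captured).
A `+?`/`*?`/`{m,n}?` starts at its minimum and grows only as far as needed for what follows to match.
Matches: at [0:2] → '38'; at [2:4] → '02'; at [6:8] → '00'; at [11:13] → '1r'.
Each match is replaced using the text its own group 1 captured.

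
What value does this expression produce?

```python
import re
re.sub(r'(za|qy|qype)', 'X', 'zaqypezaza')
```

Alternation isn't longest-match — the leftmost alternative that fits at this position is chosen.
Matches: at [0:2] → 'za'; at [2:4] → 'qy'; at [6:8] → 'za'; at [8:10] → 'za'.
`sub` substitutes 'X' at each match site.

'XXpeXX'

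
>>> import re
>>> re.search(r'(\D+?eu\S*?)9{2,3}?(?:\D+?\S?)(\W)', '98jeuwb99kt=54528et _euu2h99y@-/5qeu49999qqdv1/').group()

The match spans [2:12] → 'jeuwb99kt='.

'jeuwb99kt='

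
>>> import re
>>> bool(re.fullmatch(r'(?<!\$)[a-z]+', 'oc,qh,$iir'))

False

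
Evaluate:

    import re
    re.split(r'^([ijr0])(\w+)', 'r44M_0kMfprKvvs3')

['', 'r', '44M_0kMfprKvvs3', '']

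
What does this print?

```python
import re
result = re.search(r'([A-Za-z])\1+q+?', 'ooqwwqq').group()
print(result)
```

`\1` is not a pattern — it's the concrete string captured by group 1, re-applied verbatim.
The match spans [0:3] → 'ooq'.

ooq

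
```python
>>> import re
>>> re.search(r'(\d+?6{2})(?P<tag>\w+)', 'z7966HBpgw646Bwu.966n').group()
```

Pattern: one or more of a digit (lazy), then exactly 2 of a literal '6' (captured); then one or more of a word character (captured as 'tag').
The match spans [1:16] → '7966HBpgw646Bwu'.

'7966HBpgw646Bwu'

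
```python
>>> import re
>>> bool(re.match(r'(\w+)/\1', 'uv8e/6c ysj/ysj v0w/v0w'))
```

False

`re.match` won't scan ahead — the pattern has to work from the very first character.
Here position 0 doesn't satisfy it, so the call returns None, and `bool(None)` is False.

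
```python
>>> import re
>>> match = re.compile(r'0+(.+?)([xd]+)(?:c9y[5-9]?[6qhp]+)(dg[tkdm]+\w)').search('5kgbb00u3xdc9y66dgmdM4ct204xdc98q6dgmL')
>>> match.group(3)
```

'dgmdM'

The match spans [5:21] → '00u3xdc9y66dgmdM'.
Captured: group 1 = 'u3', group 2 = 'xd', group 3 = 'dgmdM'.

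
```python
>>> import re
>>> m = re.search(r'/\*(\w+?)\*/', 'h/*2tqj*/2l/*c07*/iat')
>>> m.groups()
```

('2tqj',)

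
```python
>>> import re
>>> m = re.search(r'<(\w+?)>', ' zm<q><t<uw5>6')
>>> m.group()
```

`re.search` scans for the first position where the pattern succeeds.
The match spans [3:6] → '<q>'.
Captured: group 1 = 'q'.

'<q>'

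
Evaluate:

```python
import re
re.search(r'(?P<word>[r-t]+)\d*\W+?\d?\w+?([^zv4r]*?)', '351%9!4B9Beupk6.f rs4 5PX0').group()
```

A non-greedy quantifier consumes as few characters as it can — just enough that the remainder of the pattern still matches from where it stops; whatever follows it matches normally.
The match spans [18:24] → 'rs4 5P'.

'rs4 5P'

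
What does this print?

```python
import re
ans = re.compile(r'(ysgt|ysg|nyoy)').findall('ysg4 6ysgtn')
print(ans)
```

['ysg', 'ysgt']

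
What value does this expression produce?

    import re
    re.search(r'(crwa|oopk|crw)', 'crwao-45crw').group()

'crwa'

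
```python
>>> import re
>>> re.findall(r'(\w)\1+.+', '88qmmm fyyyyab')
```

['8']

`\1` is not a pattern — it's the concrete string captured by group 1, re-applied verbatim.
Matches: at [0:14] match '88qmmm fyyyyab', group 1 = '8'.
`findall` collects group 1 from the one match (1 total).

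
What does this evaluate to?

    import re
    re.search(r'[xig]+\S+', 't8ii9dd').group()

'ii9dd'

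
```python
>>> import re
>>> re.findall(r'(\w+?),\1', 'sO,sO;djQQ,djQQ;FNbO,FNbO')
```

['sO', 'djQQ', 'FNbO']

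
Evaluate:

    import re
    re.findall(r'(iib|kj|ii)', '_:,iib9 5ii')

Branches in `(...|...)` are attempted left-to-right; the first branch that allows the whole pattern to succeed is taken.
Walking the string: at [3:6] match 'iib', group 1 = 'iib'; at [9:11] match 'ii', group 1 = 'ii'.
Because there's exactly one group, `findall` drops the full match and keeps group 1 from each hit.

['iib', 'ii']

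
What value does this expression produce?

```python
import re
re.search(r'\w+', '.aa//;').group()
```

This matches one or more of a word character.
`search` walks the string left to right and returns the first match it finds.
The match spans [1:3] → 'aa'.

'aa'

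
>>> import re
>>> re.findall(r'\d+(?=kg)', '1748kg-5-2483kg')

['1748', '2483']

Because the assertion is zero-width, the text it checks is not consumed and won't appear in the result.
Walking the string: at [0:4] → '1748'; at [9:13] → '2483'.
With no groups in the pattern, `findall` gives back each whole match — 2 here.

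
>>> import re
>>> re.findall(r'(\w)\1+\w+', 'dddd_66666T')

['d']

The backreference `\1` re-matches whatever the first group consumed, character for character.
Matches: at [0:11] match 'dddd_66666T', group 1 = 'd'.
One capturing group, so `findall` returns just the captured substring from the one match — 1 in all.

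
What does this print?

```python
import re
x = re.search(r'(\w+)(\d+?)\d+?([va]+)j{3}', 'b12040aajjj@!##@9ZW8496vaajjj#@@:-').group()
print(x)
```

This matches one or more of a word character (captured); then one or more of a digit (lazy) (captured); then one or more of a digit (lazy); then one or more of one of [va] (captured); then exactly 3 of a literal 'j'.
`search` walks the string left to right and returns the first match it finds.
The match spans [0:11] → 'b12040aajjj'.
Captured: group 1 = 'b120', group 2 = '4', group 3 = 'aa'.

b12040aajjj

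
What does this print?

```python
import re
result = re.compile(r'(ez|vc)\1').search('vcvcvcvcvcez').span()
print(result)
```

The backreference `\1` re-matches whatever the first group consumed, character for character.
`search` walks the string left to right and returns the first match it finds.
The match spans [0:4] → 'vcvc'.
Captured: group 1 = 'vc'.

(0, 4)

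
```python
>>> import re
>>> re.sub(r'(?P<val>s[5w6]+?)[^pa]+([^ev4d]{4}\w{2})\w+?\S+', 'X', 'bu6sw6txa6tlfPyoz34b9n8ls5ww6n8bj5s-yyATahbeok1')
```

'bu6X'

The pattern matches a literal 's', then one or more of one of [5w6] (lazy) (captured as 'val'); then one or more of any character except [pa]; then exactly 4 of any character except [ev4d], then exactly 2 of a word character (captured); then one or more of a word character (lazy); then one or more of a non-whitespace character.
Matches: at [3:47] → 'sw6txa6tlfPyoz34b9n8ls5ww6n8bj5s-yyATahbeok1'.
`sub` substitutes 'X' at each match site.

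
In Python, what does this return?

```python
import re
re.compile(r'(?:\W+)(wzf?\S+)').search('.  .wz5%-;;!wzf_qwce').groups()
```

('wz5%-;;!wzf_qwce',)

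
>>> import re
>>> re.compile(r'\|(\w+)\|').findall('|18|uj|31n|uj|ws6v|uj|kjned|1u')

Scanning left to right: at [0:4] match '|18|', group 1 = '18'; at [6:11] match '|31n|', group 1 = '31n'; at [13:19] match '|ws6v|', group 1 = 'ws6v'; at [21:28] match '|kjned|', group 1 = 'kjned'.
One capturing group, so `findall` returns just the captured substring from each match — 4 in all.

['18', '31n', 'ws6v', 'kjned']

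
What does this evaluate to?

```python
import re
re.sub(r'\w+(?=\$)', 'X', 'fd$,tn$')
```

'X$,X$'

The positive lookaround only admits positions where the adjacent text matches; those characters stay outside the span.
`sub` substitutes 'X' at each match site.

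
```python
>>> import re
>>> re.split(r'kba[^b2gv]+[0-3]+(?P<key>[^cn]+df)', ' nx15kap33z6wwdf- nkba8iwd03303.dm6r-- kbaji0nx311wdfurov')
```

[' nx15kap33z6wwdf- nkba8iwd03303.dm6r-- ', 'wdf', 'urov']

Pattern: a literal 'k'; then the literal 'ba', then one or more of any character except [b2gv], then one or more of a character in [0-3]; then one or more of any character except [cn], then the literal 'df' (captured as 'key').
Matches to split on: at [39:53] → 'kbaji0nx311wdf'.
The group in the pattern means `split` returns the separators' captures alongside the pieces.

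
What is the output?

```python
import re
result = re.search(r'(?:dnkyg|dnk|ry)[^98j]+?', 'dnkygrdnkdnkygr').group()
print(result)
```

dnkygr

`|` is ordered: at each position the engine commits to the first alternative that works.
The match spans [0:6] → 'dnkygr'.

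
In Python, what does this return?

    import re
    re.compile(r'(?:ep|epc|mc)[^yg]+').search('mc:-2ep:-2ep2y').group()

'mc:-2ep:-2ep2'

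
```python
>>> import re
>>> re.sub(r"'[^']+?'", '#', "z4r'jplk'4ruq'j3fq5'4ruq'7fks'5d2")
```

Matches: at [3:9] → "'jplk'"; at [13:20] → "'j3fq5'"; at [24:30] → "'7fks'".
Each match is replaced by '#'.

'z4r#4ruq#4ruq#5d2'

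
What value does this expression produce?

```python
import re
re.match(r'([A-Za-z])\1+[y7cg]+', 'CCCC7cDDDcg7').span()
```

(0, 6)

`\1` has to match the exact text group 1 already captured.
With `match`, the pattern is implicitly anchored at the beginning.
The match spans [0:6] → 'CCCC7c'.
Captured: group 1 = 'C'.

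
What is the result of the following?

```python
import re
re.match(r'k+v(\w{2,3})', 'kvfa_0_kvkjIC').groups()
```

('fa_',)

Pattern: one or more of a literal 'k', then a literal 'v'; then 2 to 3 of a word character (captured).
`match` is anchored at position 0; if the pattern doesn't fit there, it returns None.
The match spans [0:5] → 'kvfa_'.
Captured: group 1 = 'fa_'.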